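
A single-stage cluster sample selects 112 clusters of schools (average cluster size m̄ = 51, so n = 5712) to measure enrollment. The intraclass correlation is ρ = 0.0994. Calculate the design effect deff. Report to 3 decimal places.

5.970

deff = 1 + (51 − 1)·0.0994 = 1 + 4.97 = 5.97.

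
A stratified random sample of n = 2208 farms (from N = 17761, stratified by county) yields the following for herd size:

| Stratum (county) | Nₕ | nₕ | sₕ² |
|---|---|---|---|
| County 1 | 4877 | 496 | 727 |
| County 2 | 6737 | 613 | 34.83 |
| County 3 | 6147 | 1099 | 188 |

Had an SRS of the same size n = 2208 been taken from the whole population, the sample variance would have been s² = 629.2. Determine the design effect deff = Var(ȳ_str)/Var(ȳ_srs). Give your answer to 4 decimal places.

0.4951

Var(ȳ_str) = Σ Wₕ²(1−fₕ)sₕ²/nₕ with Wₕ = Nₕ/17761:
  County 1: (4877/17761)²·(1−496/4877)·727/496 = 0.099275919
  County 2: (6737/17761)²·(1−613/6737)·34.83/613 = 0.0074312163
  County 3: (6147/17761)²·(1−1099/6147)·188/1099 = 0.016827046
  → Var(ȳ_str) = 0.12353418.
Var(ȳ_srs) = (1 − 2208/17761)·629.2/2208 = 0.24953783.
deff = 0.12353418 / 0.24953783 = 0.4951.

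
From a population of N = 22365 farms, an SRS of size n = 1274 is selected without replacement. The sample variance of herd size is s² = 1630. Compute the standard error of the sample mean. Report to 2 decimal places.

Under SRS without replacement, Var(ȳ) = (1 − f)·s²/n with f = n/N = 1274/22365 = 0.05696401.
Var(ȳ) = (1 − 0.05696401)·1630/1274 = 0.94303599·1.2794349 = 1.2065531.
SE(ȳ) = √(1.2065531) = 1.10.

1.10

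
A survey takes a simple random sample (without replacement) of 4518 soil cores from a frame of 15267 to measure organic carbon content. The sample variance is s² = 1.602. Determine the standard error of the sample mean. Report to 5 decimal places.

0.01580

Under SRS without replacement, Var(ȳ) = (1 − f)·s²/n with f = n/N = 4518/15267 = 0.29593240.
Var(ȳ) = (1 − 0.29593240)·1.602/4518 = 0.70406760·3.5458167 × 10^-4 = 2.4964947 × 10^-4.
SE(ȳ) = √(2.4964947 × 10^-4) = 0.01580.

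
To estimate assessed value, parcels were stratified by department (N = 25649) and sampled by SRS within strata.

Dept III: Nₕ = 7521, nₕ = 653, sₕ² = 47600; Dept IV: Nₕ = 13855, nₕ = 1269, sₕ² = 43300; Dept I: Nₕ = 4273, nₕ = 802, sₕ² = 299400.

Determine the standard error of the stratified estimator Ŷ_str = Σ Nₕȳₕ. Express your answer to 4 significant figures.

123500

Var(Ŷ_str) = Σₕ Nₕ²(1 − fₕ)sₕ²/nₕ.
Dept III: 7521²·(1 − 653/7521)·47600/653 = 3.7653005 × 10^9.
Dept IV: 13855²·(1 − 1269/13855)·43300/1269 = 5.9500489 × 10^9.
Dept I: 4273²·(1 − 802/4273)·299400/802 = 5.5368777 × 10^9.
Sum = 1.5252227 × 10^10.
SE = √(1.5252227 × 10^10) = 123500.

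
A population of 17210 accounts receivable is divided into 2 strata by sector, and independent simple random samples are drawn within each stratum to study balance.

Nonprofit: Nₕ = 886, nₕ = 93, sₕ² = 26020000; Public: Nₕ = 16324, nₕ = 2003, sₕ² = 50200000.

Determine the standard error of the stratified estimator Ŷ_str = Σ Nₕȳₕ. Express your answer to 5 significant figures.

Var(Ŷ_str) = Σₕ Nₕ²(1 − fₕ)sₕ²/nₕ.
Nonprofit: 886²·(1 − 93/886)·26020000/93 = 1.9657634 × 10^11.
Public: 16324²·(1 − 2003/16324)·50200000/2003 = 5.8589892 × 10^12.
Sum = 6.0555655 × 10^12.
SE = √(6.0555655 × 10^12) = 2.4608 × 10^6.

2.4608 × 10^6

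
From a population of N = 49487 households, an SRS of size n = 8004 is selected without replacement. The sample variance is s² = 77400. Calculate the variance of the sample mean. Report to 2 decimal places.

Under SRS without replacement, Var(ȳ) = (1 − f)·s²/n with f = n/N = 8004/49487 = 0.16173945.
Var(ȳ) = (1 − 0.16173945)·77400/8004 = 0.83826055·9.6701649 = 8.1061178.

8.11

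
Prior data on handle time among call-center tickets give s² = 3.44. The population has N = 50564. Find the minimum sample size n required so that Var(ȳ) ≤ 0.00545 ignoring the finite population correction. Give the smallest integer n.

632

Without fpc, n₀ = s²/D = 3.44/0.00545 = 631.1927.
Rounding up, n = 632.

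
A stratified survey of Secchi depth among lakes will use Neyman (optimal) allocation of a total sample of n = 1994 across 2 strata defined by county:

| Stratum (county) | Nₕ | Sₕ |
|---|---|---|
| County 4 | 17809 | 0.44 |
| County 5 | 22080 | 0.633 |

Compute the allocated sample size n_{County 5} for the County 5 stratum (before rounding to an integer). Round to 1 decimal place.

1277.7

Neyman allocation: nₕ = n·NₕSₕ / Σⱼ NⱼSⱼ.
Σ NⱼSⱼ = 17809·0.44 + 22080·0.633 = 21812.6.
n_{County 5} = 1994·22080·0.633 / 21812.6 = 1277.7.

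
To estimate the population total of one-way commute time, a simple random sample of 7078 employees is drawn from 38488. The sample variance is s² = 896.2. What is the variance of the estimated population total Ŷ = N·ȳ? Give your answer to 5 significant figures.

1.5307 × 10^8

Var(Ŷ) = N²·Var(ȳ) = N²·(1 − n/N)·s²/n.
f = 7078/38488 = 0.18390148; Var(ȳ) = 0.81609852·896.2/7078 = 0.10333251.
Var(Ŷ) = 38488² · 0.10333251 = 1.5306915 × 10^8.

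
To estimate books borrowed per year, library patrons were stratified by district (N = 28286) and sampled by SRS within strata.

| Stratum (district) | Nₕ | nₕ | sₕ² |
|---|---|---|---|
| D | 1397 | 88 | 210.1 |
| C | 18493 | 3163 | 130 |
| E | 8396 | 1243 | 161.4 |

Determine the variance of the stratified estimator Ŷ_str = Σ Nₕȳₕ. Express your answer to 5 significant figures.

Var(Ŷ_str) = Σₕ Nₕ²(1 − fₕ)sₕ²/nₕ.
D: 1397²·(1 − 88/1397)·210.1/88 = 4.3659568 × 10^6.
C: 18493²·(1 − 3163/18493)·130/3163 = 1.1651818 × 10^7.
E: 8396²·(1 − 1243/8396)·161.4/1243 = 7.7981764 × 10^6.
Sum = 2.3815951 × 10^7.

2.3816 × 10^7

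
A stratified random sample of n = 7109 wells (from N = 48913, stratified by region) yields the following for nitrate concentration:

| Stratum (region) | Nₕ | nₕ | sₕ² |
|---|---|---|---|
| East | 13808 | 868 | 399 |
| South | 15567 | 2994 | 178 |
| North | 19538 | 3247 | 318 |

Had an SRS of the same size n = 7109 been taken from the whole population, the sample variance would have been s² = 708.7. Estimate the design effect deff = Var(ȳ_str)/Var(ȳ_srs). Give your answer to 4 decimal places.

Var(ȳ_str) = Σ Wₕ²(1−fₕ)sₕ²/nₕ with Wₕ = Nₕ/48913:
  East: (13808/48913)²·(1−868/13808)·399/868 = 0.03432967
  South: (15567/48913)²·(1−2994/15567)·178/2994 = 0.0048636627
  North: (19538/48913)²·(1−3247/19538)·318/3247 = 0.01302939
  → Var(ȳ_str) = 0.052222723.
Var(ȳ_srs) = (1 − 7109/48913)·708.7/7109 = 0.085201542.
deff = 0.052222723 / 0.085201542 = 0.6129.

0.6129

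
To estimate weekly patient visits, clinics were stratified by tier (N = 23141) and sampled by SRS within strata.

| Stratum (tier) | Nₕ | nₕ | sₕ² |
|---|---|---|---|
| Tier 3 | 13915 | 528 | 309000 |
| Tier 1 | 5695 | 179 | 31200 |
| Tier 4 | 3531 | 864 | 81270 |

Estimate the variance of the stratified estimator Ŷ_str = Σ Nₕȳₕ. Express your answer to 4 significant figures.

Var(Ŷ_str) = Σₕ Nₕ²(1 − fₕ)sₕ²/nₕ.
Tier 3: 13915²·(1 − 528/13915)·309000/528 = 1.090162 × 10^11.
Tier 1: 5695²·(1 − 179/5695)·31200/179 = 5.4754466 × 10^9.
Tier 4: 3531²·(1 − 864/3531)·81270/864 = 8.8580321 × 10^8.
Sum = 1.1537745 × 10^11.

1.154 × 10^11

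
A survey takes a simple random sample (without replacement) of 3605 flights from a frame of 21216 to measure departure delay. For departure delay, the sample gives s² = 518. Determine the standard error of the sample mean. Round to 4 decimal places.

0.3454

Under SRS without replacement, Var(ȳ) = (1 − f)·s²/n with f = n/N = 3605/21216 = 0.16991893.
Var(ȳ) = (1 − 0.16991893)·518/3605 = 0.83008107·0.14368932 = 0.11927378.
SE(ȳ) = √(0.11927378) = 0.3454.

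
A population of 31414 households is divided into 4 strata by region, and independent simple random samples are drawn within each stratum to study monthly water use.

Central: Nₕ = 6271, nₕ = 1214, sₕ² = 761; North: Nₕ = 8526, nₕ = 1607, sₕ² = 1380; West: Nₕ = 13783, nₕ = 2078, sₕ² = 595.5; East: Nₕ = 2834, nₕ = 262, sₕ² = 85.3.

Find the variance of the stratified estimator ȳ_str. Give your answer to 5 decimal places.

0.12073

Var(ȳ_str) = Σₕ Wₕ²(1 − fₕ)sₕ²/nₕ with Wₕ = Nₕ/N, N = 31414.
Central: Wₕ = 0.19962437; term = 0.19962437²·(1 − 0.19358954)·761/1214 = 0.020144164.
North: Wₕ = 0.27140765; term = 0.27140765²·(1 − 0.18848229)·1380/1607 = 0.051334034.
West: Wₕ = 0.43875342; term = 0.43875342²·(1 − 0.15076544)·595.5/2078 = 0.046849495.
East: Wₕ = 0.09021455; term = 0.09021455²·(1 − 0.09244884)·85.3/262 = 0.0024047618.
Sum = 0.12073245.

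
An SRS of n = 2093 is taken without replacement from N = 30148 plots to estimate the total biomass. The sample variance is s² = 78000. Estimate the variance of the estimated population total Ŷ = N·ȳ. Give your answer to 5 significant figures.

Var(Ŷ) = N²·Var(ȳ) = N²·(1 − n/N)·s²/n.
f = 2093/30148 = 0.06942417; Var(ȳ) = 0.93057583·78000/2093 = 34.679844.
Var(Ŷ) = 30148² · 34.679844 = 3.1520576 × 10^10.

3.1521 × 10^10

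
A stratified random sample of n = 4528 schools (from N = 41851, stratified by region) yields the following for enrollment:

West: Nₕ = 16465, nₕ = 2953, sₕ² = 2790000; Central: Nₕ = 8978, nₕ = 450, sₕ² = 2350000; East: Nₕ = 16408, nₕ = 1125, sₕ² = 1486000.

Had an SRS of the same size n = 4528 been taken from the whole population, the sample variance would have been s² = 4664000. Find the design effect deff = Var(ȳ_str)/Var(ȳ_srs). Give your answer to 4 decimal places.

Var(ȳ_str) = Σ Wₕ²(1−fₕ)sₕ²/nₕ with Wₕ = Nₕ/41851:
  West: (16465/41851)²·(1−2953/16465)·2790000/2953 = 120.00807
  Central: (8978/41851)²·(1−450/8978)·2350000/450 = 228.28137
  East: (16408/41851)²·(1−1125/16408)·1486000/1125 = 189.1119
  → Var(ȳ_str) = 537.40134.
Var(ȳ_srs) = (1 − 4528/41851)·4664000/4528 = 918.59236.
deff = 537.40134 / 918.59236 = 0.5850.

0.5850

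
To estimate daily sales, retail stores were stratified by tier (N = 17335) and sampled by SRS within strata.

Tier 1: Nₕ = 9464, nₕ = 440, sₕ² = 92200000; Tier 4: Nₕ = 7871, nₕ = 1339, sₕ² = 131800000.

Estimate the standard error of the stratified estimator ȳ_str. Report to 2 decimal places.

276.39

Var(ȳ_str) = Σₕ Wₕ²(1 − fₕ)sₕ²/nₕ with Wₕ = Nₕ/N, N = 17335.
Tier 1: Wₕ = 0.54594751; term = 0.54594751²·(1 − 0.04649197)·92200000/440 = 59553.1.
Tier 4: Wₕ = 0.45405249; term = 0.45405249²·(1 − 0.17011816)·131800000/1339 = 16840.82.
Sum = 76393.92.
SE = √(76393.92) = 276.39.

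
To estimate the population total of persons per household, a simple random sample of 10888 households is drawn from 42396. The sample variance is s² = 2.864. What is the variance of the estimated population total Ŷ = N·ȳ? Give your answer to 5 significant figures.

Var(Ŷ) = N²·Var(ȳ) = N²·(1 − n/N)·s²/n.
f = 10888/42396 = 0.25681668; Var(ȳ) = 0.74318332·2.864/10888 = 1.9548834 × 10^-4.
Var(Ŷ) = 42396² · (1.9548834 × 10^-4) = 351374.81.

351370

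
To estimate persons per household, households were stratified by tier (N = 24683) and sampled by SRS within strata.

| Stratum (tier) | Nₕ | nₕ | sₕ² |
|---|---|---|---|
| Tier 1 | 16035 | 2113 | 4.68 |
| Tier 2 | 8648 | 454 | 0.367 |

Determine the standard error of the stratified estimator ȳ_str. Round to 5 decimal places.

0.03009

Var(ȳ_str) = Σₕ Wₕ²(1 − fₕ)sₕ²/nₕ with Wₕ = Nₕ/N, N = 24683.
Tier 1: Wₕ = 0.64963740; term = 0.64963740²·(1 − 0.13177424)·4.68/2113 = 8.115608 × 10^-4.
Tier 2: Wₕ = 0.35036260; term = 0.35036260²·(1 − 0.05249769)·0.367/454 = 9.4021238 × 10^-5.
Sum = 9.0558204 × 10^-4.
SE = √(9.0558204 × 10^-4) = 0.03009.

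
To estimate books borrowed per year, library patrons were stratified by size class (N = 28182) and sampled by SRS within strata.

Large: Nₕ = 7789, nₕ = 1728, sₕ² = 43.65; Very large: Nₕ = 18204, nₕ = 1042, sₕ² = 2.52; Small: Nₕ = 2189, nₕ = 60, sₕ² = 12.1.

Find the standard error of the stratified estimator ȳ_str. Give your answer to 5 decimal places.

Var(ȳ_str) = Σₕ Wₕ²(1 − fₕ)sₕ²/nₕ with Wₕ = Nₕ/N, N = 28182.
Large: Wₕ = 0.27638209; term = 0.27638209²·(1 − 0.22185133)·43.65/1728 = 0.0015014915.
Very large: Wₕ = 0.64594422; term = 0.64594422²·(1 − 0.05724017)·2.52/1042 = 9.5131408 × 10^-4.
Small: Wₕ = 0.07767369; term = 0.07767369²·(1 − 0.02740978)·12.1/60 = 0.0011833465.
Sum = 0.0036361521.
SE = √(0.0036361521) = 0.06030.

0.06030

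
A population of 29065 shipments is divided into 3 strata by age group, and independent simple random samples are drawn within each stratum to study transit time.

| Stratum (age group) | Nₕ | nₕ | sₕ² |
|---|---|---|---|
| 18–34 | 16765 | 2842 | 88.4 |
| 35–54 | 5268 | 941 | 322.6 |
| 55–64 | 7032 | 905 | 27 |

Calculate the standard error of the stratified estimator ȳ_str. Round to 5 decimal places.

Var(ȳ_str) = Σₕ Wₕ²(1 − fₕ)sₕ²/nₕ with Wₕ = Nₕ/N, N = 29065.
18–34: Wₕ = 0.57681060; term = 0.57681060²·(1 − 0.16951983)·88.4/2842 = 0.0085945653.
35–54: Wₕ = 0.18124892; term = 0.18124892²·(1 − 0.17862566)·322.6/941 = 0.0092505328.
55–64: Wₕ = 0.24194048; term = 0.24194048²·(1 − 0.12869738)·27/905 = 0.0015216027.
Sum = 0.019366701.
SE = √(0.019366701) = 0.13916.

0.13916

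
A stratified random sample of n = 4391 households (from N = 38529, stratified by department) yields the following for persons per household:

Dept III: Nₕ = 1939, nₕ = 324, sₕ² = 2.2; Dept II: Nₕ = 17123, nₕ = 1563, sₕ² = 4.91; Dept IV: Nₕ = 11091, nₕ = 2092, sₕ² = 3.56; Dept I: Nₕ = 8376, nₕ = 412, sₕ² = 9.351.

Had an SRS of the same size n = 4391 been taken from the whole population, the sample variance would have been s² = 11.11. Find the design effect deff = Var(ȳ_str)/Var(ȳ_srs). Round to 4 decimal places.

Var(ȳ_str) = Σ Wₕ²(1−fₕ)sₕ²/nₕ with Wₕ = Nₕ/38529:
  Dept III: (1939/38529)²·(1−324/1939)·2.2/324 = 1.4323611 × 10^-5
  Dept II: (17123/38529)²·(1−1563/17123)·4.91/1563 = 5.6381482 × 10^-4
  Dept IV: (11091/38529)²·(1−2092/11091)·3.56/2092 = 1.1441364 × 10^-4
  Dept I: (8376/38529)²·(1−412/8376)·9.351/412 = 0.0010198899
  → Var(ȳ_str) = 0.001712442.
Var(ȳ_srs) = (1 − 4391/38529)·11.11/4391 = 0.0022418211.
deff = 0.001712442 / 0.0022418211 = 0.7639.

0.7639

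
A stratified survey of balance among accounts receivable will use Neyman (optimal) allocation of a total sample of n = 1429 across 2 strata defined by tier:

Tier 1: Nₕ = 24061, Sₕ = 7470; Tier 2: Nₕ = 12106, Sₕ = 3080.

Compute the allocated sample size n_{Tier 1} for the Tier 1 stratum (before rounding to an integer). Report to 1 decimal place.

Neyman allocation: nₕ = n·NₕSₕ / Σⱼ NⱼSⱼ.
Σ NⱼSⱼ = 24061·7470 + 12106·3080 = 2.1702215 × 10^8.
n_{Tier 1} = 1429·24061·7470 / (2.1702215 × 10^8) = 1183.5.

1183.5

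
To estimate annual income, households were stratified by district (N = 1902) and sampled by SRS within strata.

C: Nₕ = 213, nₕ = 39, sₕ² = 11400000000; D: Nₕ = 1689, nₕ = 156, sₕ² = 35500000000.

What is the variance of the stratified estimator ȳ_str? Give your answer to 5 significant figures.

Var(ȳ_str) = Σₕ Wₕ²(1 − fₕ)sₕ²/nₕ with Wₕ = Nₕ/N, N = 1902.
C: Wₕ = 0.11198738; term = 0.11198738²·(1 − 0.18309859)·11400000000/39 = 2.9946638 × 10^6.
D: Wₕ = 0.88801262; term = 0.88801262²·(1 − 0.09236234)·35500000000/156 = 1.6287504 × 10^8.
Sum = 1.658697 × 10^8.

1.6587 × 10^8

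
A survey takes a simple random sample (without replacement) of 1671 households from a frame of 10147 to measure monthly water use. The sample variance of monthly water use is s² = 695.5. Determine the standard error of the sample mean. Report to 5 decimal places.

0.58964

Under SRS without replacement, Var(ȳ) = (1 − f)·s²/n with f = n/N = 1671/10147 = 0.16467922.
Var(ȳ) = (1 − 0.16467922)·695.5/1671 = 0.83532078·0.41621783 = 0.34767541.
SE(ȳ) = √(0.34767541) = 0.58964.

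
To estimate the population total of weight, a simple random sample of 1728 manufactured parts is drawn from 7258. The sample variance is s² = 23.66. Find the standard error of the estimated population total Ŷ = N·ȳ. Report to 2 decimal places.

Var(Ŷ) = N²·Var(ȳ) = N²·(1 − n/N)·s²/n.
f = 1728/7258 = 0.23808212; Var(ȳ) = 0.76191788·23.66/1728 = 0.010432278.
Var(Ŷ) = 7258² · 0.010432278 = 549557.42.
SE(Ŷ) = √(549557.42) = 741.32.

741.32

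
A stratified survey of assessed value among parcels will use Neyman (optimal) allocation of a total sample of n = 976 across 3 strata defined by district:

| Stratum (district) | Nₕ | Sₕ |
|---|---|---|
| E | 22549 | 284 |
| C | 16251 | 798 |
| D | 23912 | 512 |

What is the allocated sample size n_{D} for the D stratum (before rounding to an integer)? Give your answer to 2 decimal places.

377.96

Neyman allocation: nₕ = n·NₕSₕ / Σⱼ NⱼSⱼ.
Σ NⱼSⱼ = 22549·284 + 16251·798 + 23912·512 = 3.1615158 × 10^7.
n_{D} = 976·23912·512 / (3.1615158 × 10^7) = 377.96.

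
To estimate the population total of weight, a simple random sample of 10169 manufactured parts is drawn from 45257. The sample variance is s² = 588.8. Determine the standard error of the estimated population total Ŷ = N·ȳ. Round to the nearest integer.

Var(Ŷ) = N²·Var(ȳ) = N²·(1 − n/N)·s²/n.
f = 10169/45257 = 0.22469452; Var(ȳ) = 0.77530548·588.8/10169 = 0.044891323.
Var(Ŷ) = 45257² · 0.044891323 = 9.194623 × 10^7.
SE(Ŷ) = √(9.194623 × 10^7) = 9589.

9589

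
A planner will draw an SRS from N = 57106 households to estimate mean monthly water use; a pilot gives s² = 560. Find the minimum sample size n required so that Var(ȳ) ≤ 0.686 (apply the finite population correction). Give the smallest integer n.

805

Without fpc, n₀ = s²/D = 560/0.686 = 816.3265.
With fpc, (1 − n/N)·s²/n ≤ D requires n ≥ n₀/(1 + n₀/N) = 816.3265/(1 + 816.3265/57106) = 804.8216.
Rounding up, n = 805.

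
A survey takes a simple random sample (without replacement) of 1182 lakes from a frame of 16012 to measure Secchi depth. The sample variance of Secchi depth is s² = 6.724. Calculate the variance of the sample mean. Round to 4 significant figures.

0.005269

Under SRS without replacement, Var(ȳ) = (1 − f)·s²/n with f = n/N = 1182/16012 = 0.07381964.
Var(ȳ) = (1 − 0.07381964)·6.724/1182 = 0.92618036·0.0056886633 = 0.0052687282.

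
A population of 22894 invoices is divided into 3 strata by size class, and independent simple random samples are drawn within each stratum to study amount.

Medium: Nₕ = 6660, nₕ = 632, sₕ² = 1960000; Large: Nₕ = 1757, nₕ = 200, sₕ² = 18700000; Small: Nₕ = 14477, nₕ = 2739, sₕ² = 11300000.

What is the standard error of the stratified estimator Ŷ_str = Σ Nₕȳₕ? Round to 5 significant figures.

Var(Ŷ_str) = Σₕ Nₕ²(1 − fₕ)sₕ²/nₕ.
Medium: 6660²·(1 − 632/6660)·1960000/632 = 1.2450491 × 10^11.
Large: 1757²·(1 − 200/1757)·18700000/200 = 2.5578318 × 10^11.
Small: 14477²·(1 − 2739/14477)·11300000/2739 = 7.010663 × 10^11.
Sum = 1.0813544 × 10^12.
SE = √(1.0813544 × 10^12) = 1.0399 × 10^6.

1.0399 × 10^6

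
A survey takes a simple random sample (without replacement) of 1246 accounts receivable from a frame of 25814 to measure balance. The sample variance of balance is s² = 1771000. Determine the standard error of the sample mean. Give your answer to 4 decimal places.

36.7796

Under SRS without replacement, Var(ȳ) = (1 − f)·s²/n with f = n/N = 1246/25814 = 0.04826838.
Var(ȳ) = (1 − 0.04826838)·1771000/1246 = 0.95173162·1421.3483 = 1352.7421.
SE(ȳ) = √(1352.7421) = 36.7796.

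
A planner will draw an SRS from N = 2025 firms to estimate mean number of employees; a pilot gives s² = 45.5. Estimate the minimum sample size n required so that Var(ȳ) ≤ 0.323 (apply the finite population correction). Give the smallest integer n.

Without fpc, n₀ = s²/D = 45.5/0.323 = 140.8669.
With fpc, (1 − n/N)·s²/n ≤ D requires n ≥ n₀/(1 + n₀/N) = 140.8669/(1 + 140.8669/2025) = 131.7050.
Rounding up, n = 132.

132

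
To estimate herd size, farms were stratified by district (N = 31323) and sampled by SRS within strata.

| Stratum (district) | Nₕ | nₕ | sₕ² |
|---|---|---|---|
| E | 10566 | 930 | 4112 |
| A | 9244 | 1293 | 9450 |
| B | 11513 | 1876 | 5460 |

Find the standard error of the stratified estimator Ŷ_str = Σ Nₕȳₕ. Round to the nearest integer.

36198

Var(Ŷ_str) = Σₕ Nₕ²(1 − fₕ)sₕ²/nₕ.
E: 10566²·(1 − 930/10566)·4112/930 = 4.5017104 × 10^8.
A: 9244²·(1 − 1293/9244)·9450/1293 = 5.3717399 × 10^8.
B: 11513²·(1 − 1876/11513)·5460/1876 = 3.2291645 × 10^8.
Sum = 1.3102615 × 10^9.
SE = √(1.3102615 × 10^9) = 36198.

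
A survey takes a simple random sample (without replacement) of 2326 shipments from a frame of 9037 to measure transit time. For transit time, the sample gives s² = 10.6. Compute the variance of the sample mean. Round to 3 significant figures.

Under SRS without replacement, Var(ȳ) = (1 − f)·s²/n with f = n/N = 2326/9037 = 0.25738630.
Var(ȳ) = (1 − 0.25738630)·10.6/2326 = 0.74261370·0.0045571797 = 0.0033842241.

0.00338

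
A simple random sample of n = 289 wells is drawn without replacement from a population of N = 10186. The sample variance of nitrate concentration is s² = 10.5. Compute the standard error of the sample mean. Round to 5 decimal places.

0.18789

Under SRS without replacement, Var(ȳ) = (1 − f)·s²/n with f = n/N = 289/10186 = 0.02837228.
Var(ȳ) = (1 − 0.02837228)·10.5/289 = 0.97162772·0.03633218 = 0.035301353.
SE(ȳ) = √(0.035301353) = 0.18789.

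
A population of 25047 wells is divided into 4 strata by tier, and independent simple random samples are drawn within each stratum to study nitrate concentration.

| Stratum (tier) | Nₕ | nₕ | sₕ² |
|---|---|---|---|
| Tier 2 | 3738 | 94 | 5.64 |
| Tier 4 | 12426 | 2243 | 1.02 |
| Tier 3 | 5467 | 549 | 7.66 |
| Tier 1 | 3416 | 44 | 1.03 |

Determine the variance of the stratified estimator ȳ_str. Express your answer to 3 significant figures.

Var(ȳ_str) = Σₕ Wₕ²(1 − fₕ)sₕ²/nₕ with Wₕ = Nₕ/N, N = 25047.
Tier 2: Wₕ = 0.14923943; term = 0.14923943²·(1 − 0.02514714)·5.64/94 = 0.0013027392.
Tier 4: Wₕ = 0.49610732; term = 0.49610732²·(1 − 0.18050861)·1.02/2243 = 9.1720531 × 10^-5.
Tier 3: Wₕ = 0.21826965; term = 0.21826965²·(1 − 0.10042071)·7.66/549 = 5.979744 × 10^-4.
Tier 1: Wₕ = 0.13638360; term = 0.13638360²·(1 − 0.01288056)·1.03/44 = 4.2981201 × 10^-4.
Sum = 0.0024222461.

0.00242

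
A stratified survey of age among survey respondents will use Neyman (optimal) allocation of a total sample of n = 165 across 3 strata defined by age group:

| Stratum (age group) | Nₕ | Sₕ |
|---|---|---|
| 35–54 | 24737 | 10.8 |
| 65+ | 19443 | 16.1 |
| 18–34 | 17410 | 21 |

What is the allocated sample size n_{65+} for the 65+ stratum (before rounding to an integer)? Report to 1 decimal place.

Neyman allocation: nₕ = n·NₕSₕ / Σⱼ NⱼSⱼ.
Σ NⱼSⱼ = 24737·10.8 + 19443·16.1 + 17410·21 = 945801.9.
n_{65+} = 165·19443·16.1 / 945801.9 = 54.6.

54.6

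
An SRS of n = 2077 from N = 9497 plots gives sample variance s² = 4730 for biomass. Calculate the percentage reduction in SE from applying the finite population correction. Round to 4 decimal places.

11.6089

f = n/N = 2077/9497 = 0.21870064.
SE_no-fpc = √(s²/n) = 1.5090802; SE_fpc = √((1−f)s²/n) = 1.3338932.
Ratio = √(1−f) = 0.88391140. Reduction = 100·(1 − 0.88391140) = 11.6089%.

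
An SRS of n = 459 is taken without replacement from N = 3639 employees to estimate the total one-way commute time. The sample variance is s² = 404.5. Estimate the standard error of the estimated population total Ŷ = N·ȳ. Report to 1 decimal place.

3193.4

Var(Ŷ) = N²·Var(ȳ) = N²·(1 − n/N)·s²/n.
f = 459/3639 = 0.12613355; Var(ȳ) = 0.87386645·404.5/459 = 0.77010671.
Var(Ŷ) = 3639² · 0.77010671 = 1.0198 × 10^7.
SE(Ŷ) = √(1.0198 × 10^7) = 3193.4.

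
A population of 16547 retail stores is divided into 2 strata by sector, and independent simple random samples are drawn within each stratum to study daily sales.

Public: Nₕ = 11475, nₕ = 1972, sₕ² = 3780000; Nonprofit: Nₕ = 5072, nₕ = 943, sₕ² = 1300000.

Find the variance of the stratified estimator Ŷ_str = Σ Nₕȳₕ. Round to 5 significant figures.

Var(Ŷ_str) = Σₕ Nₕ²(1 − fₕ)sₕ²/nₕ.
Public: 11475²·(1 − 1972/11475)·3780000/1972 = 2.0902504 × 10^11.
Nonprofit: 5072²·(1 − 943/5072)·1300000/943 = 2.8870599 × 10^10.
Sum = 2.3789564 × 10^11.

2.3790 × 10^11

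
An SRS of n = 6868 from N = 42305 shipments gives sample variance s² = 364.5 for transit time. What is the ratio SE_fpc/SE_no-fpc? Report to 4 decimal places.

f = n/N = 6868/42305 = 0.16234488.
SE_no-fpc = √(s²/n) = 0.23037408; SE_fpc = √((1−f)s²/n) = 0.21084643.
Ratio = √(1−f) = 0.91523501.

0.9152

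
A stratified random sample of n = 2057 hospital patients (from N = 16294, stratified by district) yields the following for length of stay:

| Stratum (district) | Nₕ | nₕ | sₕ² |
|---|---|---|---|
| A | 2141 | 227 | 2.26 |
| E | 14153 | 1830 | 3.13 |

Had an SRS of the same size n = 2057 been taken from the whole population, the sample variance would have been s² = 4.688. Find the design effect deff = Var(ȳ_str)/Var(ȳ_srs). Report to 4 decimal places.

Var(ȳ_str) = Σ Wₕ²(1−fₕ)sₕ²/nₕ with Wₕ = Nₕ/16294:
  A: (2141/16294)²·(1−227/2141)·2.26/227 = 1.5366882 × 10^-4
  E: (14153/16294)²·(1−1830/14153)·3.13/1830 = 0.0011235768
  → Var(ȳ_str) = 0.0012772456.
Var(ȳ_srs) = (1 − 2057/16294)·4.688/2057 = 0.0019913339.
deff = 0.0012772456 / 0.0019913339 = 0.6414.

0.6414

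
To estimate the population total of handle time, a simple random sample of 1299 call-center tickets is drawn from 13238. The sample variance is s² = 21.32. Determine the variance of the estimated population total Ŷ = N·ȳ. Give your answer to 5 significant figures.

Var(Ŷ) = N²·Var(ȳ) = N²·(1 − n/N)·s²/n.
f = 1299/13238 = 0.09812661; Var(ȳ) = 0.90187339·21.32/1299 = 0.01480211.
Var(Ŷ) = 13238² · 0.01480211 = 2.5939905 × 10^6.

2.5940 × 10^6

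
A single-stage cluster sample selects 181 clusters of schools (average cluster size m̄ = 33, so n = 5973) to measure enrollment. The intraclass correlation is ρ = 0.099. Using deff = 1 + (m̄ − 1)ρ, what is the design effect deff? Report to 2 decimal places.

deff = 1 + (33 − 1)·0.099 = 1 + 3.168 = 4.168.

4.17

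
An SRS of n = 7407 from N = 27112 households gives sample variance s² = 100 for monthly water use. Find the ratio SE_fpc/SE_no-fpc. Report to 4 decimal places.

f = n/N = 7407/27112 = 0.27320006.
SE_no-fpc = √(s²/n) = 0.1161927; SE_fpc = √((1−f)s²/n) = 0.099057251.
Ratio = √(1−f) = 0.85252562.

0.8525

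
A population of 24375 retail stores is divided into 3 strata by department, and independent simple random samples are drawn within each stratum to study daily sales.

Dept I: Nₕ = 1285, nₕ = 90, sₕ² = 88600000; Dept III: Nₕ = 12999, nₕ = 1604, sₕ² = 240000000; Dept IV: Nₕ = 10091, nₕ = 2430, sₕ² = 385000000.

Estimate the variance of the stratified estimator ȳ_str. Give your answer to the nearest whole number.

Var(ȳ_str) = Σₕ Wₕ²(1 − fₕ)sₕ²/nₕ with Wₕ = Nₕ/N, N = 24375.
Dept I: Wₕ = 0.05271795; term = 0.05271795²·(1 − 0.07003891)·88600000/90 = 2544.3274.
Dept III: Wₕ = 0.53329231; term = 0.53329231²·(1 − 0.12339411)·240000000/1604 = 37302.84.
Dept IV: Wₕ = 0.41398974; term = 0.41398974²·(1 − 0.24080864)·385000000/2430 = 20615.073.
Sum = 60462.24.

60462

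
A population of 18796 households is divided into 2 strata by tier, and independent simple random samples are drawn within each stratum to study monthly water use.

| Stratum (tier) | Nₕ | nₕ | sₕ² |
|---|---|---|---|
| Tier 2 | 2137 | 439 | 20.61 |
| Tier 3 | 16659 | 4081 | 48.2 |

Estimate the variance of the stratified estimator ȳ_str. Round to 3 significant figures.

0.00749

Var(ȳ_str) = Σₕ Wₕ²(1 − fₕ)sₕ²/nₕ with Wₕ = Nₕ/N, N = 18796.
Tier 2: Wₕ = 0.11369440; term = 0.11369440²·(1 − 0.20542817)·20.61/439 = 4.8219734 × 10^-4.
Tier 3: Wₕ = 0.88630560; term = 0.88630560²·(1 − 0.24497269)·48.2/4081 = 0.0070050314.
Sum = 0.0074872287.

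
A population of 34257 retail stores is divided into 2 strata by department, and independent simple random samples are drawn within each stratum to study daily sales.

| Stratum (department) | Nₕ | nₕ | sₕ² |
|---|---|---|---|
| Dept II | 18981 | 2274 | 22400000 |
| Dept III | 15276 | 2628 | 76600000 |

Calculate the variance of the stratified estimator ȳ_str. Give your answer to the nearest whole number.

7461

Var(ȳ_str) = Σₕ Wₕ²(1 − fₕ)sₕ²/nₕ with Wₕ = Nₕ/N, N = 34257.
Dept II: Wₕ = 0.55407654; term = 0.55407654²·(1 − 0.11980401)·22400000/2274 = 2661.8064.
Dept III: Wₕ = 0.44592346; term = 0.44592346²·(1 − 0.17203456)·76600000/2628 = 4798.8399.
Sum = 7460.6463.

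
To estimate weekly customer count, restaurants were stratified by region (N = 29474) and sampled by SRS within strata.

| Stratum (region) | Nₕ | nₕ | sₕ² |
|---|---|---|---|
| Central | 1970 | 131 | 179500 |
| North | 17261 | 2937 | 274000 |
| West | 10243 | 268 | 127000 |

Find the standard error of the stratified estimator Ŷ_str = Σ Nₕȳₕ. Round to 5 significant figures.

Var(Ŷ_str) = Σₕ Nₕ²(1 − fₕ)sₕ²/nₕ.
Central: 1970²·(1 − 131/1970)·179500/131 = 4.9641068 × 10^9.
North: 17261²·(1 − 2937/17261)·274000/2937 = 2.3066244 × 10^10.
West: 10243²·(1 − 268/10243)·127000/268 = 4.8418241 × 10^10.
Sum = 7.6448592 × 10^10.
SE = √(7.6448592 × 10^10) = 276490.

276490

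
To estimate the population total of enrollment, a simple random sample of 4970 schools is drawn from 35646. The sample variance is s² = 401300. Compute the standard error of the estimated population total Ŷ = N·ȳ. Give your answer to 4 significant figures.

297100

Var(Ŷ) = N²·Var(ȳ) = N²·(1 − n/N)·s²/n.
f = 4970/35646 = 0.13942658; Var(ȳ) = 0.86057342·401300/4970 = 69.486542.
Var(Ŷ) = 35646² · 69.486542 = 8.8292193 × 10^10.
SE(Ŷ) = √(8.8292193 × 10^10) = 297100.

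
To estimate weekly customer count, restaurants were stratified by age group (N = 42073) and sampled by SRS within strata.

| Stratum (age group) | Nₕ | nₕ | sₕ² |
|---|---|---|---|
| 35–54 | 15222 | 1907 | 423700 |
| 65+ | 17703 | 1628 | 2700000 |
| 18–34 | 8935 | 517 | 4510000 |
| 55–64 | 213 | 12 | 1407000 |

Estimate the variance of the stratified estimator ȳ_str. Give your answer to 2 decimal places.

665.57

Var(ȳ_str) = Σₕ Wₕ²(1 − fₕ)sₕ²/nₕ with Wₕ = Nₕ/N, N = 42073.
35–54: Wₕ = 0.36179973; term = 0.36179973²·(1 − 0.12527920)·423700/1907 = 25.4398.
65+: Wₕ = 0.42076866; term = 0.42076866²·(1 − 0.09196181)·2700000/1628 = 266.62462.
18–34: Wₕ = 0.21236898; term = 0.21236898²·(1 − 0.05786234)·4510000/517 = 370.6658.
55–64: Wₕ = 0.00506263; term = 0.00506263²·(1 − 0.05633803)·1407000/12 = 2.8358389.
Sum = 665.56606.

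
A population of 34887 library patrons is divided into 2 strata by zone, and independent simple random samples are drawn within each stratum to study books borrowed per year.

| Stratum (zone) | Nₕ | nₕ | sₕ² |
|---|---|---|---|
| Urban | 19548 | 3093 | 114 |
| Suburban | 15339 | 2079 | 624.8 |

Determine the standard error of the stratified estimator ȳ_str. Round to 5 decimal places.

0.24487

Var(ȳ_str) = Σₕ Wₕ²(1 − fₕ)sₕ²/nₕ with Wₕ = Nₕ/N, N = 34887.
Urban: Wₕ = 0.56032333; term = 0.56032333²·(1 − 0.15822591)·114/3093 = 0.0097408734.
Suburban: Wₕ = 0.43967667; term = 0.43967667²·(1 − 0.13553687)·624.8/2079 = 0.050222676.
Sum = 0.059963549.
SE = √(0.059963549) = 0.24487.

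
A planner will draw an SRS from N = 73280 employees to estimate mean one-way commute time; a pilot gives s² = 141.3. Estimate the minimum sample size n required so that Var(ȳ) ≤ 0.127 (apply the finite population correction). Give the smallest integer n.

1096

Without fpc, n₀ = s²/D = 141.3/0.127 = 1112.5984.
With fpc, (1 − n/N)·s²/n ≤ D requires n ≥ n₀/(1 + n₀/N) = 1112.5984/(1 + 1112.5984/73280) = 1095.9586.
Rounding up, n = 1096.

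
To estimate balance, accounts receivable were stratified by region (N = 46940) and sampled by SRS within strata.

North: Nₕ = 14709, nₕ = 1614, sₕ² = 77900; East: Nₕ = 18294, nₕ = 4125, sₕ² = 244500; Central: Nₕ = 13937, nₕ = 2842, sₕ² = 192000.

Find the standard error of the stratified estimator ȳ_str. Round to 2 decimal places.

Var(ȳ_str) = Σₕ Wₕ²(1 − fₕ)sₕ²/nₕ with Wₕ = Nₕ/N, N = 46940.
North: Wₕ = 0.31335748; term = 0.31335748²·(1 − 0.10972874)·77900/1614 = 4.2192612.
East: Wₕ = 0.38973157; term = 0.38973157²·(1 − 0.22548377)·244500/4125 = 6.972951.
Central: Wₕ = 0.29691095; term = 0.29691095²·(1 − 0.20391763)·192000/2842 = 4.7411925.
Sum = 15.933405.
SE = √(15.933405) = 3.99.

3.99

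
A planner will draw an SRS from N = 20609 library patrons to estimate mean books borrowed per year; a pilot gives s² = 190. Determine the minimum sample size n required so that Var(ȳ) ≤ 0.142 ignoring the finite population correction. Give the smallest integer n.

1339

Without fpc, n₀ = s²/D = 190/0.142 = 1338.0282.
Rounding up, n = 1339.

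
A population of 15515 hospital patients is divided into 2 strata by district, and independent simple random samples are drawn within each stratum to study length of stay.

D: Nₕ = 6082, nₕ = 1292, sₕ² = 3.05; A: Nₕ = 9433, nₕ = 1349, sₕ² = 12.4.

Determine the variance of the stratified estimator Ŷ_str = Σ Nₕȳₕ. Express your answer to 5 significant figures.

769720

Var(Ŷ_str) = Σₕ Nₕ²(1 − fₕ)sₕ²/nₕ.
D: 6082²·(1 − 1292/6082)·3.05/1292 = 68773.204.
A: 9433²·(1 − 1349/9433)·12.4/1349 = 700948.12.
Sum = 769721.32.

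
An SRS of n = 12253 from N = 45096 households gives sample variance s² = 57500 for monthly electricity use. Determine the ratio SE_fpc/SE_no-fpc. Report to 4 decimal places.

f = n/N = 12253/45096 = 0.27170924.
SE_no-fpc = √(s²/n) = 2.1662706; SE_fpc = √((1−f)s²/n) = 1.8486943.
Ratio = √(1−f) = 0.85339953.

0.8534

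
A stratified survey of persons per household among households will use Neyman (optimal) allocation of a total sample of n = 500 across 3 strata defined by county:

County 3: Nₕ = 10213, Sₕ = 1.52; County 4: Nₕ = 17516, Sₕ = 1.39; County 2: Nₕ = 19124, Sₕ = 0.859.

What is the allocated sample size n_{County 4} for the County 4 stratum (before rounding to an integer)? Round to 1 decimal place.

216.2

Neyman allocation: nₕ = n·NₕSₕ / Σⱼ NⱼSⱼ.
Σ NⱼSⱼ = 10213·1.52 + 17516·1.39 + 19124·0.859 = 56298.516.
n_{County 4} = 500·17516·1.39 / 56298.516 = 216.2.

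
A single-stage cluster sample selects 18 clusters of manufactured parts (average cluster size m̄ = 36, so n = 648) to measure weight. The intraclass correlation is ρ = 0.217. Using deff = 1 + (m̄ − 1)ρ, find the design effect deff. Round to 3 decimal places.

deff = 1 + (36 − 1)·0.217 = 1 + 7.595 = 8.595.

8.595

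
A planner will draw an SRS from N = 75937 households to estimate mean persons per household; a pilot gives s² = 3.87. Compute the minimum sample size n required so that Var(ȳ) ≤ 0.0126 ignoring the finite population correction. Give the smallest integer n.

308

Without fpc, n₀ = s²/D = 3.87/0.0126 = 307.1429.
Rounding up, n = 308.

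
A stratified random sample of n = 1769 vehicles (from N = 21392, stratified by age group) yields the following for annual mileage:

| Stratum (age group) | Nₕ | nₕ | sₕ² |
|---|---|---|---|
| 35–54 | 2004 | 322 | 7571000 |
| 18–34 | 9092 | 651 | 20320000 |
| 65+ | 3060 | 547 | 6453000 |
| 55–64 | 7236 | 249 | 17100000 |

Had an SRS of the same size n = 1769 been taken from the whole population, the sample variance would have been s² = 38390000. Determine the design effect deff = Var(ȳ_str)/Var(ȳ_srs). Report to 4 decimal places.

Var(ȳ_str) = Σ Wₕ²(1−fₕ)sₕ²/nₕ with Wₕ = Nₕ/21392:
  35–54: (2004/21392)²·(1−322/2004)·7571000/322 = 173.1882
  18–34: (9092/21392)²·(1−651/9092)·20320000/651 = 5234.7177
  65+: (3060/21392)²·(1−547/3060)·6453000/547 = 198.23735
  55–64: (7236/21392)²·(1−249/7236)·17100000/249 = 7587.2306
  → Var(ȳ_str) = 13193.374.
Var(ȳ_srs) = (1 − 1769/21392)·38390000/1769 = 19906.93.
deff = 13193.374 / 19906.93 = 0.6628.

0.6628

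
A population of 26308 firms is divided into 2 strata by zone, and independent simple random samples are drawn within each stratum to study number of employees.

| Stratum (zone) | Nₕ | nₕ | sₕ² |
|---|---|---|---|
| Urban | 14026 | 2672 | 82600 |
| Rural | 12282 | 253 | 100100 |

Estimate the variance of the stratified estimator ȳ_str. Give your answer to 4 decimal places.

Var(ȳ_str) = Σₕ Wₕ²(1 − fₕ)sₕ²/nₕ with Wₕ = Nₕ/N, N = 26308.
Urban: Wₕ = 0.53314581; term = 0.53314581²·(1 − 0.19050335)·82600/2672 = 7.1129647.
Rural: Wₕ = 0.46685419; term = 0.46685419²·(1 − 0.02059925)·100100/253 = 84.457167.
Sum = 91.570132.

91.5701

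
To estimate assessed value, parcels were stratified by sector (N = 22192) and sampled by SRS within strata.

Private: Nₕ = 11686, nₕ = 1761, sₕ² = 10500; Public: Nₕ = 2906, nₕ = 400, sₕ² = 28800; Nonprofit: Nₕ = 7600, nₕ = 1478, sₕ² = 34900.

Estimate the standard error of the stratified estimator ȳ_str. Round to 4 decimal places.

Var(ȳ_str) = Σₕ Wₕ²(1 − fₕ)sₕ²/nₕ with Wₕ = Nₕ/N, N = 22192.
Private: Wₕ = 0.52658616; term = 0.52658616²·(1 − 0.15069314)·10500/1761 = 1.4042145.
Public: Wₕ = 0.13094809; term = 0.13094809²·(1 − 0.13764625)·28800/400 = 1.0646731.
Nonprofit: Wₕ = 0.34246575; term = 0.34246575²·(1 − 0.19447368)·34900/1478 = 2.2308225.
Sum = 4.6997101.
SE = √(4.6997101) = 2.1679.

2.1679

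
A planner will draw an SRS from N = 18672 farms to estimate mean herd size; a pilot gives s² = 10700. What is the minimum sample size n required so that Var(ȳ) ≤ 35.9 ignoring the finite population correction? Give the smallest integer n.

Without fpc, n₀ = s²/D = 10700/35.9 = 298.0501.
Rounding up, n = 299.

299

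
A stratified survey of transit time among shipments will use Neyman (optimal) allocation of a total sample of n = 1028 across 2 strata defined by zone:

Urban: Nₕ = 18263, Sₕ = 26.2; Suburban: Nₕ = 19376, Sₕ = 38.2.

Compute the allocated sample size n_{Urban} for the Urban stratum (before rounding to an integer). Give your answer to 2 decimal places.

403.63

Neyman allocation: nₕ = n·NₕSₕ / Σⱼ NⱼSⱼ.
Σ NⱼSⱼ = 18263·26.2 + 19376·38.2 = 1.2186538 × 10^6.
n_{Urban} = 1028·18263·26.2 / (1.2186538 × 10^6) = 403.63.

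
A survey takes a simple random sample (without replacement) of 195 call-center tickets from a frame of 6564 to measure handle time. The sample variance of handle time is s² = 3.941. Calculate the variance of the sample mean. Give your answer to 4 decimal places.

0.0196

Under SRS without replacement, Var(ȳ) = (1 − f)·s²/n with f = n/N = 195/6564 = 0.02970750.
Var(ȳ) = (1 − 0.02970750)·3.941/195 = 0.97029250·0.020210256 = 0.01960986.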